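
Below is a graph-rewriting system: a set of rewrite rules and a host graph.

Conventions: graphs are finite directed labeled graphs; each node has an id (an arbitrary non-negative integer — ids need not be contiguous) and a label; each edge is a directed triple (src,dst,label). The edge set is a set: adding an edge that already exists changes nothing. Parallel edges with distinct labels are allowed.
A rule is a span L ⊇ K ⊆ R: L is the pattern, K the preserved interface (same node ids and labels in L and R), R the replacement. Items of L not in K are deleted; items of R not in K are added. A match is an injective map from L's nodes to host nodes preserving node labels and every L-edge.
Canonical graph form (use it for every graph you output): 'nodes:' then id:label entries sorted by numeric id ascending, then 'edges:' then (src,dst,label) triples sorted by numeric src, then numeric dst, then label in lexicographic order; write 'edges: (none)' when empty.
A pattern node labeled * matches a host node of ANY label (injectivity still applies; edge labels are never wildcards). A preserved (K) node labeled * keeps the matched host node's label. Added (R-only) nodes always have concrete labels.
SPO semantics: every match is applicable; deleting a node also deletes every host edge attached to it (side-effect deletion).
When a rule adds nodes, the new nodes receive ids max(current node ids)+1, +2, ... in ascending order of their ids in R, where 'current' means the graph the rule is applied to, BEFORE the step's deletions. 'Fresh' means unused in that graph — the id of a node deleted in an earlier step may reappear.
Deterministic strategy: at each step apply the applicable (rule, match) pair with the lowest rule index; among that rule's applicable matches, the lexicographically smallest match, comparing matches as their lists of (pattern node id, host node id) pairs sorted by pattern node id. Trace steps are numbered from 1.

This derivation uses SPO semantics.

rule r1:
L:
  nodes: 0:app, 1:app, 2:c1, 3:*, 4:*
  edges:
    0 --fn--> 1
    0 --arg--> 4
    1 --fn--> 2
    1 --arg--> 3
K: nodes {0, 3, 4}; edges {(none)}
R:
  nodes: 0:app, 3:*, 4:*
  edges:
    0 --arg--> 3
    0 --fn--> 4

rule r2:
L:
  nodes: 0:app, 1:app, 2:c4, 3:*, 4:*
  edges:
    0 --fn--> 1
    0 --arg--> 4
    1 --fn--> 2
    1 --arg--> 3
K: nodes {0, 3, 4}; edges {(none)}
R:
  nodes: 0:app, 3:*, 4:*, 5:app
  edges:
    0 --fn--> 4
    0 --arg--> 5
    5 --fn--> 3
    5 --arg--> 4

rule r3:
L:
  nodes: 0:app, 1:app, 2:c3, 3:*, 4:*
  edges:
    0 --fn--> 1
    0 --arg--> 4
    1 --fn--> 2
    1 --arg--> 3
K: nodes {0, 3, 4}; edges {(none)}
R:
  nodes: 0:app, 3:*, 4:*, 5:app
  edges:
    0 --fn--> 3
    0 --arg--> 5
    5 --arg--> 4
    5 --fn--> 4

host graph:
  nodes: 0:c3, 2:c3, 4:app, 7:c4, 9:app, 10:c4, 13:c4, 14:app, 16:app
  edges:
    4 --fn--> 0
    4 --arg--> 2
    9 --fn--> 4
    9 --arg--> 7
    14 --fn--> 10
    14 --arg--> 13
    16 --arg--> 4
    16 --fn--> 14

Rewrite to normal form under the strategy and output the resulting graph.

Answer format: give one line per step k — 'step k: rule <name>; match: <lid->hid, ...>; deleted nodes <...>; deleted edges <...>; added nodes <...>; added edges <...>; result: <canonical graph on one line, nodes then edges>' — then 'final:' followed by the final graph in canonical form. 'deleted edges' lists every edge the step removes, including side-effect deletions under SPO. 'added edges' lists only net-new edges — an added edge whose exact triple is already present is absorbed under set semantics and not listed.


step 1: rule r2; match: 0->16, 1->14, 2->10, 3->13, 4->4; deleted nodes 10, 14; deleted edges (14,10,fn); (14,13,arg); (16,4,arg); (16,14,fn); added nodes 17; added edges (16,4,fn); (16,17,arg); (17,4,arg); (17,13,fn); result: nodes: 0:c3, 2:c3, 4:app, 7:c4, 9:app, 13:c4, 16:app, 17:app edges: (4,0,fn); (4,2,arg); (9,4,fn); (9,7,arg); (16,4,fn); (16,17,arg); (17,4,arg); (17,13,fn)
step 2: rule r3; match: 0->9, 1->4, 2->0, 3->2, 4->7; deleted nodes 0, 4; deleted edges (4,0,fn); (4,2,arg); (9,4,fn); (9,7,arg); (16,4,fn); (17,4,arg); added nodes 18; added edges (9,2,fn); (9,18,arg); (18,7,arg); (18,7,fn); result: nodes: 2:c3, 7:c4, 9:app, 13:c4, 16:app, 17:app, 18:app edges: (9,2,fn); (9,18,arg); (16,17,arg); (17,13,fn); (18,7,arg); (18,7,fn)
final:
nodes: 2:c3, 7:c4, 9:app, 13:c4, 16:app, 17:app, 18:app
edges: (9,2,fn); (9,18,arg); (16,17,arg); (17,13,fn); (18,7,arg); (18,7,fn)


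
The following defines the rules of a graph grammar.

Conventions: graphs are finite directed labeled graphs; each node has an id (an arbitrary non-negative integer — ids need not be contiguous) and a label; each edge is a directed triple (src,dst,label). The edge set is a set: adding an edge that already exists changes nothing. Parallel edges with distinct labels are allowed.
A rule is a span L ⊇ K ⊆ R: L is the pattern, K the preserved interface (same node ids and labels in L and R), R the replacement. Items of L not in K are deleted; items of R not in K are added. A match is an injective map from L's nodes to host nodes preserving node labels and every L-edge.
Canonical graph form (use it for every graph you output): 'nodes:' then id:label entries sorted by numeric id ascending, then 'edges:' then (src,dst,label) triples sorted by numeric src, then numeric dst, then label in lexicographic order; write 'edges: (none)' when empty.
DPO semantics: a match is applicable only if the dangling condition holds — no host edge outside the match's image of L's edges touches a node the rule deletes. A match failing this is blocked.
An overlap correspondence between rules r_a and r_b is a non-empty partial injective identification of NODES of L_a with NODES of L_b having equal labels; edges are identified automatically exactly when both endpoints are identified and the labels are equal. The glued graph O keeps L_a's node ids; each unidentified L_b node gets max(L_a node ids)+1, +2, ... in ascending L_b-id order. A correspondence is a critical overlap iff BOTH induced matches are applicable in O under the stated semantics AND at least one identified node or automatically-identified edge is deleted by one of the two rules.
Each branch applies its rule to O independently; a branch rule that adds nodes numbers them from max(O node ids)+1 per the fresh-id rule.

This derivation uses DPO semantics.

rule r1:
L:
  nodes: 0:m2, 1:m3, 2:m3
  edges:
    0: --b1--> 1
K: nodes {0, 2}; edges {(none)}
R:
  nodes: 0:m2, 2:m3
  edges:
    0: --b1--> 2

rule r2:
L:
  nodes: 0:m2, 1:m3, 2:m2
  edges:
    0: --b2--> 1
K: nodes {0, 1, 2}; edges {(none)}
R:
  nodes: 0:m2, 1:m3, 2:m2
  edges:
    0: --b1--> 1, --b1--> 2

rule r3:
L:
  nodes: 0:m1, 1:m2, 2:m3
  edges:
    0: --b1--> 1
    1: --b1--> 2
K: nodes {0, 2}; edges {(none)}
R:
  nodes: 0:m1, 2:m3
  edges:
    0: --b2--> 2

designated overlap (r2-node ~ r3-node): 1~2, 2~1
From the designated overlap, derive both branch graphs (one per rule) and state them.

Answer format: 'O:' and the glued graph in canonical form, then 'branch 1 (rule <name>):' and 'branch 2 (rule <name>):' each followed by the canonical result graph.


O:
nodes: 0:m2, 1:m3, 2:m2, 3:m1
edges: (0,1,b2); (2,1,b1); (3,2,b1)
branch 1 (rule r2):
nodes: 0:m2, 1:m3, 2:m2, 3:m1
edges: (0,1,b1); (0,2,b1); (2,1,b1); (3,2,b1)
branch 2 (rule r3):
nodes: 0:m2, 1:m3, 3:m1
edges: (0,1,b2); (3,1,b2)


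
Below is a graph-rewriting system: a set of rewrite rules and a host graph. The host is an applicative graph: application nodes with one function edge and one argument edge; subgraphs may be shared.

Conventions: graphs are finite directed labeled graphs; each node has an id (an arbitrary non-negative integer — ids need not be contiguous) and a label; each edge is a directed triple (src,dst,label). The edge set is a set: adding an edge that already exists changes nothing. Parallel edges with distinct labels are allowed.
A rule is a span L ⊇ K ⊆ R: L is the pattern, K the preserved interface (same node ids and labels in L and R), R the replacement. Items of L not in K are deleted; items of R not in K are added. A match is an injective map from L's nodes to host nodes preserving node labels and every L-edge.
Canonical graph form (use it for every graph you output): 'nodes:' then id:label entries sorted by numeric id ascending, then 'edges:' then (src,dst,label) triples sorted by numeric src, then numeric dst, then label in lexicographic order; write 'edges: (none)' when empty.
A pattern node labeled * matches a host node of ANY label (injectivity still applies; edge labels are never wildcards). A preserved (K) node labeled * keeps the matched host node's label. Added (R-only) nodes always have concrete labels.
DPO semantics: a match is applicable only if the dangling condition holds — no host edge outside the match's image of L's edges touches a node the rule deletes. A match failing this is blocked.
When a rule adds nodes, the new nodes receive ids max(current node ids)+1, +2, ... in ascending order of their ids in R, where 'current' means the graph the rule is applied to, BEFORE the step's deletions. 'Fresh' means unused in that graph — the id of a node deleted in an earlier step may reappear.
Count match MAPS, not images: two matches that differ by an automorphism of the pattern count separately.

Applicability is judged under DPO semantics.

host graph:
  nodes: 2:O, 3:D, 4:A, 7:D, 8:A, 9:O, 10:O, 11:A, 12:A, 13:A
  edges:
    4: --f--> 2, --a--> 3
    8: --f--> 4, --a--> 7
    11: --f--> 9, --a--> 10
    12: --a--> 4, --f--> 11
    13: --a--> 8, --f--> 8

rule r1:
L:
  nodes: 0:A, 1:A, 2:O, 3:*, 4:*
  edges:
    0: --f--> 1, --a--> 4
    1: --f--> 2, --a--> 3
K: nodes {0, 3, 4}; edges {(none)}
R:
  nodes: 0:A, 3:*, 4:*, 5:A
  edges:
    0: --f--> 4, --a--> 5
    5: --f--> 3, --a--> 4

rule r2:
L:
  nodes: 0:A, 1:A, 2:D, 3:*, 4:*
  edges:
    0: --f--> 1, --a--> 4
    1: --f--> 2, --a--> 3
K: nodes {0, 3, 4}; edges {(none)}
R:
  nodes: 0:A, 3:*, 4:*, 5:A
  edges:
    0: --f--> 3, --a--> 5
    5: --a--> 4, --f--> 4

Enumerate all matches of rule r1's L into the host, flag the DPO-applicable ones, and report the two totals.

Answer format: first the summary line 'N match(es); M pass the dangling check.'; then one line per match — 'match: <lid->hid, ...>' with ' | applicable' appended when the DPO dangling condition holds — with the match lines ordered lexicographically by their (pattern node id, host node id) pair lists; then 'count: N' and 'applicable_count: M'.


2 match(es); 1 pass the dangling check.
match: 0->8, 1->4, 2->2, 3->3, 4->7
match: 0->12, 1->11, 2->9, 3->10, 4->4 | applicable
count: 2
applicable_count: 1


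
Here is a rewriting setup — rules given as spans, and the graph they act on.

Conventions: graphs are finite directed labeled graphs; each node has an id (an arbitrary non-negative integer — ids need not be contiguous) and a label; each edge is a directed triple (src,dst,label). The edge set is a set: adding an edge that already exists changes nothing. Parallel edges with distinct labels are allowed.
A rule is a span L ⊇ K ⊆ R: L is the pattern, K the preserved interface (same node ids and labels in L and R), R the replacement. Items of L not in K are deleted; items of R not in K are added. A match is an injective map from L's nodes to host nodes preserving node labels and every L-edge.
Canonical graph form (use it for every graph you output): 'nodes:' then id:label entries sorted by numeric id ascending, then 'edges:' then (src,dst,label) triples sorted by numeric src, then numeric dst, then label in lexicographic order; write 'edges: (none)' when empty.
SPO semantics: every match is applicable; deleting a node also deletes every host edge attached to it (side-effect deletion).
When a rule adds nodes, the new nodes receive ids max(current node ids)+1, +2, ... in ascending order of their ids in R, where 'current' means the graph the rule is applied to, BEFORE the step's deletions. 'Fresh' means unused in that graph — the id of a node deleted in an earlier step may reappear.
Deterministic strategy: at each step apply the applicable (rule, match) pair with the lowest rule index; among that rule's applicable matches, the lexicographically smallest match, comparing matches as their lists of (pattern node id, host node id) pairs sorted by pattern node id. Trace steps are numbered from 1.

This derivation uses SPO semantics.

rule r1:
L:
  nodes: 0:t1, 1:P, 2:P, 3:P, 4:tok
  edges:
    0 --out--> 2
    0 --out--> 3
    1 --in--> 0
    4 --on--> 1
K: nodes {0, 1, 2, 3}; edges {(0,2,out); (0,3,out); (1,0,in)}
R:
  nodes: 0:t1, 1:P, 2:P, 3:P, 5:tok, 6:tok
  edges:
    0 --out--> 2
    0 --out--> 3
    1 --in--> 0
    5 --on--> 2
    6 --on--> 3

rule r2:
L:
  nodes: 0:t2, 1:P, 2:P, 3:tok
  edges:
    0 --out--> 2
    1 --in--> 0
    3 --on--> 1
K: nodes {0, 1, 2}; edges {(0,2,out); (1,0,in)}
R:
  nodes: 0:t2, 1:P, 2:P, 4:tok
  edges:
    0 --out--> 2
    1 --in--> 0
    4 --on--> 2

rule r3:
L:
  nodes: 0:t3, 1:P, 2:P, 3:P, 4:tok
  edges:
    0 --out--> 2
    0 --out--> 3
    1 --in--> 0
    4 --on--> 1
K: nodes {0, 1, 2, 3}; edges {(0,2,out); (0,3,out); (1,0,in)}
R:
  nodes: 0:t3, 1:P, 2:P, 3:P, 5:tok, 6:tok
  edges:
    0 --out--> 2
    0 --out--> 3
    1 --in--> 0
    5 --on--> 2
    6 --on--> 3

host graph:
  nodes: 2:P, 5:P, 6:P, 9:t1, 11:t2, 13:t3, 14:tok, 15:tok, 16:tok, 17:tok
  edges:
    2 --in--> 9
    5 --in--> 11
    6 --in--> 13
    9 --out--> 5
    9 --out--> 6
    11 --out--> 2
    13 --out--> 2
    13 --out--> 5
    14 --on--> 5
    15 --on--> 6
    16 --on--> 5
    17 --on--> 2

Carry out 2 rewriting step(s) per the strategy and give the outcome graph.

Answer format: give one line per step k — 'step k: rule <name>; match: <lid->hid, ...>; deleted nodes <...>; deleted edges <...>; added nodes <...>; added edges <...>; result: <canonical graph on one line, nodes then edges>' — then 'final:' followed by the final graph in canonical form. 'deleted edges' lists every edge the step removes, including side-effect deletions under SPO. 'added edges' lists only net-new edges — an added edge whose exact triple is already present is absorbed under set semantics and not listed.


step 1: rule r1; match: 0->9, 1->2, 2->5, 3->6, 4->17; deleted nodes 17; deleted edges (17,2,on); added nodes 18, 19; added edges (18,5,on); (19,6,on); result: nodes: 2:P, 5:P, 6:P, 9:t1, 11:t2, 13:t3, 14:tok, 15:tok, 16:tok, 18:tok, 19:tok edges: (2,9,in); (5,11,in); (6,13,in); (9,5,out); (9,6,out); (11,2,out); (13,2,out); (13,5,out); (14,5,on); (15,6,on); (16,5,on); (18,5,on); (19,6,on)
step 2: rule r2; match: 0->11, 1->5, 2->2, 3->14; deleted nodes 14; deleted edges (14,5,on); added nodes 20; added edges (20,2,on); result: nodes: 2:P, 5:P, 6:P, 9:t1, 11:t2, 13:t3, 15:tok, 16:tok, 18:tok, 19:tok, 20:tok edges: (2,9,in); (5,11,in); (6,13,in); (9,5,out); (9,6,out); (11,2,out); (13,2,out); (13,5,out); (15,6,on); (16,5,on); (18,5,on); (19,6,on); (20,2,on)
final:
nodes: 2:P, 5:P, 6:P, 9:t1, 11:t2, 13:t3, 15:tok, 16:tok, 18:tok, 19:tok, 20:tok
edges: (2,9,in); (5,11,in); (6,13,in); (9,5,out); (9,6,out); (11,2,out); (13,2,out); (13,5,out); (15,6,on); (16,5,on); (18,5,on); (19,6,on); (20,2,on)


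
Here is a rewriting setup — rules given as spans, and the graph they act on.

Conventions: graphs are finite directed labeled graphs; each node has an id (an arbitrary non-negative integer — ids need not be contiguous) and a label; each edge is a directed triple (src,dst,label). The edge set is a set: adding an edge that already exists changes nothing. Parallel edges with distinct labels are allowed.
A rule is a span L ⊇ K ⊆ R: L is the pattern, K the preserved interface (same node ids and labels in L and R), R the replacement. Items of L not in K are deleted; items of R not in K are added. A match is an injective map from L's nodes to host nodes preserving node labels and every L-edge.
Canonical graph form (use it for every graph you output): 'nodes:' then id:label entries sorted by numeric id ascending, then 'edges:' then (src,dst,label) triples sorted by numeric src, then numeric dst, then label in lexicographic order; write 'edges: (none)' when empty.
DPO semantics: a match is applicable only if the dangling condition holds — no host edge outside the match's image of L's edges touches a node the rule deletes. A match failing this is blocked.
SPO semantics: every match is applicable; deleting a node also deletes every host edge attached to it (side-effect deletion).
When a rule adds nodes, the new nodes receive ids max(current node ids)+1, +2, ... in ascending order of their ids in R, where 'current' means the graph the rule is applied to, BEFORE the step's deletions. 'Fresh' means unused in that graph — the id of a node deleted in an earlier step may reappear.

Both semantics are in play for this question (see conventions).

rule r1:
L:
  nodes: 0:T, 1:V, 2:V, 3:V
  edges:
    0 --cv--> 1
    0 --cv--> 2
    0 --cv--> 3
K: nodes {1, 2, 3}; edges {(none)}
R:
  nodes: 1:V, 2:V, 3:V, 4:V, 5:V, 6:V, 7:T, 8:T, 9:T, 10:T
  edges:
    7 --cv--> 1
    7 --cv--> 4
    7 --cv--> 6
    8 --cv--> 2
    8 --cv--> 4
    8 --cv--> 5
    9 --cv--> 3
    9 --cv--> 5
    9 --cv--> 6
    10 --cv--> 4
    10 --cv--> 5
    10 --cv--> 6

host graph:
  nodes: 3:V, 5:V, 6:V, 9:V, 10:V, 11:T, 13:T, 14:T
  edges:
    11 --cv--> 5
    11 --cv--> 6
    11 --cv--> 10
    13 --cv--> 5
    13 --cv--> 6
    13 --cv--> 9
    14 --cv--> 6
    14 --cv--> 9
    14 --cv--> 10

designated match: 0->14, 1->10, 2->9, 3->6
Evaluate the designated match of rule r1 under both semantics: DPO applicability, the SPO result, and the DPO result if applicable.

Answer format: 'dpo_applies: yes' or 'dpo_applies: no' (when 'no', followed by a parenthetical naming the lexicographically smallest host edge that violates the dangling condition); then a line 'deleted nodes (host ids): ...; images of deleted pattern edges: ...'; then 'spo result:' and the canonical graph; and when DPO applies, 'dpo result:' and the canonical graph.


dpo_applies: yes
deleted nodes (host ids): 14; images of deleted pattern edges: (14,6,cv); (14,9,cv); (14,10,cv)
spo result:
nodes: 3:V, 5:V, 6:V, 9:V, 10:V, 11:T, 13:T, 15:V, 16:V, 17:V, 18:T, 19:T, 20:T, 21:T
edges: (11,5,cv); (11,6,cv); (11,10,cv); (13,5,cv); (13,6,cv); (13,9,cv); (18,10,cv); (18,15,cv); (18,17,cv); (19,9,cv); (19,15,cv); (19,16,cv); (20,6,cv); (20,16,cv); (20,17,cv); (21,15,cv); (21,16,cv); (21,17,cv)
dpo result:
nodes: 3:V, 5:V, 6:V, 9:V, 10:V, 11:T, 13:T, 15:V, 16:V, 17:V, 18:T, 19:T, 20:T, 21:T
edges: (11,5,cv); (11,6,cv); (11,10,cv); (13,5,cv); (13,6,cv); (13,9,cv); (18,10,cv); (18,15,cv); (18,17,cv); (19,9,cv); (19,15,cv); (19,16,cv); (20,6,cv); (20,16,cv); (20,17,cv); (21,15,cv); (21,16,cv); (21,17,cv)


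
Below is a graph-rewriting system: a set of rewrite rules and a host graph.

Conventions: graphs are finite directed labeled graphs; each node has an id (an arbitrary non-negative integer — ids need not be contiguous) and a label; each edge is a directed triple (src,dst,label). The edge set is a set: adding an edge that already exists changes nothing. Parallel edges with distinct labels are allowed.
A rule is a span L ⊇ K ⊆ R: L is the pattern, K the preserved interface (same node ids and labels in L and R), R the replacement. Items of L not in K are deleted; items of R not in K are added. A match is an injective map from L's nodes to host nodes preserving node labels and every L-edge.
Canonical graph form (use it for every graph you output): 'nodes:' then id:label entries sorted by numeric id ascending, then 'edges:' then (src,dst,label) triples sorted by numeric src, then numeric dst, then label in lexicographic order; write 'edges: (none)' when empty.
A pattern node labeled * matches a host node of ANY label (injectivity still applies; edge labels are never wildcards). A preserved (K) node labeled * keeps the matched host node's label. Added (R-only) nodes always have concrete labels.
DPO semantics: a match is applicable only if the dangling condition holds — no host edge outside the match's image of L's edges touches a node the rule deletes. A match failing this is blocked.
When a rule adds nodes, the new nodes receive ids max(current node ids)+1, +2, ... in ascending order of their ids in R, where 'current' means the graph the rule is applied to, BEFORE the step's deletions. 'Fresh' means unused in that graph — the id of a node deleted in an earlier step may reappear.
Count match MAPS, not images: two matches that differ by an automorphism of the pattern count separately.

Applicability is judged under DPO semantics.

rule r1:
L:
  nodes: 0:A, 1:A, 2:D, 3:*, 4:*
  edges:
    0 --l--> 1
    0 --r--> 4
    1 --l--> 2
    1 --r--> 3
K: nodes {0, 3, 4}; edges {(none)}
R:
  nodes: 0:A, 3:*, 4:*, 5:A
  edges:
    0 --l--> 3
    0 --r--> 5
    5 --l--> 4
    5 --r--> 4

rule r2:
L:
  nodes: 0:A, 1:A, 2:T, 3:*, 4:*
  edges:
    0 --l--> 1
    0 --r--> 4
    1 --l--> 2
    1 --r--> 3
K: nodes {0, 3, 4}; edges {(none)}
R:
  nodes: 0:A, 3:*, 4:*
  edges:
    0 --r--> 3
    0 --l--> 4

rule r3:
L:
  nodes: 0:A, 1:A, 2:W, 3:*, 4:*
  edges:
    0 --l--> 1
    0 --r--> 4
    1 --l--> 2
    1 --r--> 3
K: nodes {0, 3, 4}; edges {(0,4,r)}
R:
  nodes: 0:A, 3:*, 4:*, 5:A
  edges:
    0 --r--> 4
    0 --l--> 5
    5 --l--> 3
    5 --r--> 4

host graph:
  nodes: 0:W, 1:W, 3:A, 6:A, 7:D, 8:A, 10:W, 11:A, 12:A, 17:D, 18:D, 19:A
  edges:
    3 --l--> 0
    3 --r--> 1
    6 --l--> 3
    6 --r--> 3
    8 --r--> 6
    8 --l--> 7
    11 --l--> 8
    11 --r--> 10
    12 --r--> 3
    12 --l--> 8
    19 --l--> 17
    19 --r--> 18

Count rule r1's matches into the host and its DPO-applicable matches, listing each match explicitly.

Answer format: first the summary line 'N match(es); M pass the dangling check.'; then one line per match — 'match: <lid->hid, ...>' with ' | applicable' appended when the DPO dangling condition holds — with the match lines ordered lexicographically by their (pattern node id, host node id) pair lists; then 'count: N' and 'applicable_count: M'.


2 match(es); 0 pass the dangling check.
match: 0->11, 1->8, 2->7, 3->6, 4->10
match: 0->12, 1->8, 2->7, 3->6, 4->3
count: 2
applicable_count: 0


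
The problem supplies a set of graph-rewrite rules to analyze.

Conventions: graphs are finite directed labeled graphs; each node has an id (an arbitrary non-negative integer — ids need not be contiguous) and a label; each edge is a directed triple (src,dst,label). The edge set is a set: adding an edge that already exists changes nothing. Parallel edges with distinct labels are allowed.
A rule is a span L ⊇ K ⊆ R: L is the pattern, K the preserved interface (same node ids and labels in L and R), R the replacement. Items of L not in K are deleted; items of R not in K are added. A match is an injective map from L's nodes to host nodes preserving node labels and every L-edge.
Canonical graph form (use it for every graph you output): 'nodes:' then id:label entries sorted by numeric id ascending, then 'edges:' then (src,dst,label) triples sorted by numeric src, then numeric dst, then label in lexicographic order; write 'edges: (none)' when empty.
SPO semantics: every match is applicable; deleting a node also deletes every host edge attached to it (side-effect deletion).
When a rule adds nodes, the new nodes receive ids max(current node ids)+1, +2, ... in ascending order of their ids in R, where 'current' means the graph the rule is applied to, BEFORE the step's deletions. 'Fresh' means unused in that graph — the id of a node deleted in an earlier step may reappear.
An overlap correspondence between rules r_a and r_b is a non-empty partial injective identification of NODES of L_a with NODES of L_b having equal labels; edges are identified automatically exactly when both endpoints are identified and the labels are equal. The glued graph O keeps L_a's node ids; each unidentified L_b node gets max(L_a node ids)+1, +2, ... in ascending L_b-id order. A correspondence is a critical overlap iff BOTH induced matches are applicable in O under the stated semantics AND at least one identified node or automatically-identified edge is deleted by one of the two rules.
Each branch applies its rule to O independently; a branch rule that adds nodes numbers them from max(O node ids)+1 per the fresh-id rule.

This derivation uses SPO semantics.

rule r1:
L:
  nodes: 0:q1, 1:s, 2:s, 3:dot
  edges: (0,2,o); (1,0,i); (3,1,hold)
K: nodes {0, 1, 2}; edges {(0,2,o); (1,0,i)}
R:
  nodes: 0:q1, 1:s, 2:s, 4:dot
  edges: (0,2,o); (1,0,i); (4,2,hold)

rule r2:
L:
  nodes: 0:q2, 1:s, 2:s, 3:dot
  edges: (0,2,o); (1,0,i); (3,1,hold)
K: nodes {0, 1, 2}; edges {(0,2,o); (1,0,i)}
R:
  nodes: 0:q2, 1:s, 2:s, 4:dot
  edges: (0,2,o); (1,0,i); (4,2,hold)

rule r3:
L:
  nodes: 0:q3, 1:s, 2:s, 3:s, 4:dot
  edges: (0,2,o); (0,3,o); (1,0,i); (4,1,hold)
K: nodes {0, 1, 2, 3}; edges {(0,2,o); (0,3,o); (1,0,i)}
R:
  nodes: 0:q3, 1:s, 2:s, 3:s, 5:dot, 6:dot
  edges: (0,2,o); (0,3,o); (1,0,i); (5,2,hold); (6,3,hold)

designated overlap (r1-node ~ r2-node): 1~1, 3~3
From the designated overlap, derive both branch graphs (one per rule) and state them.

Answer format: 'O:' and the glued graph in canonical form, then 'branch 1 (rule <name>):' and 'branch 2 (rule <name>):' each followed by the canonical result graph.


O:
nodes: 0:q1, 1:s, 2:s, 3:dot, 4:q2, 5:s
edges: (0,2,o); (1,0,i); (1,4,i); (3,1,hold); (4,5,o)
branch 1 (rule r1):
nodes: 0:q1, 1:s, 2:s, 4:q2, 5:s, 6:dot
edges: (0,2,o); (1,0,i); (1,4,i); (4,5,o); (6,2,hold)
branch 2 (rule r2):
nodes: 0:q1, 1:s, 2:s, 4:q2, 5:s, 6:dot
edges: (0,2,o); (1,0,i); (1,4,i); (4,5,o); (6,5,hold)


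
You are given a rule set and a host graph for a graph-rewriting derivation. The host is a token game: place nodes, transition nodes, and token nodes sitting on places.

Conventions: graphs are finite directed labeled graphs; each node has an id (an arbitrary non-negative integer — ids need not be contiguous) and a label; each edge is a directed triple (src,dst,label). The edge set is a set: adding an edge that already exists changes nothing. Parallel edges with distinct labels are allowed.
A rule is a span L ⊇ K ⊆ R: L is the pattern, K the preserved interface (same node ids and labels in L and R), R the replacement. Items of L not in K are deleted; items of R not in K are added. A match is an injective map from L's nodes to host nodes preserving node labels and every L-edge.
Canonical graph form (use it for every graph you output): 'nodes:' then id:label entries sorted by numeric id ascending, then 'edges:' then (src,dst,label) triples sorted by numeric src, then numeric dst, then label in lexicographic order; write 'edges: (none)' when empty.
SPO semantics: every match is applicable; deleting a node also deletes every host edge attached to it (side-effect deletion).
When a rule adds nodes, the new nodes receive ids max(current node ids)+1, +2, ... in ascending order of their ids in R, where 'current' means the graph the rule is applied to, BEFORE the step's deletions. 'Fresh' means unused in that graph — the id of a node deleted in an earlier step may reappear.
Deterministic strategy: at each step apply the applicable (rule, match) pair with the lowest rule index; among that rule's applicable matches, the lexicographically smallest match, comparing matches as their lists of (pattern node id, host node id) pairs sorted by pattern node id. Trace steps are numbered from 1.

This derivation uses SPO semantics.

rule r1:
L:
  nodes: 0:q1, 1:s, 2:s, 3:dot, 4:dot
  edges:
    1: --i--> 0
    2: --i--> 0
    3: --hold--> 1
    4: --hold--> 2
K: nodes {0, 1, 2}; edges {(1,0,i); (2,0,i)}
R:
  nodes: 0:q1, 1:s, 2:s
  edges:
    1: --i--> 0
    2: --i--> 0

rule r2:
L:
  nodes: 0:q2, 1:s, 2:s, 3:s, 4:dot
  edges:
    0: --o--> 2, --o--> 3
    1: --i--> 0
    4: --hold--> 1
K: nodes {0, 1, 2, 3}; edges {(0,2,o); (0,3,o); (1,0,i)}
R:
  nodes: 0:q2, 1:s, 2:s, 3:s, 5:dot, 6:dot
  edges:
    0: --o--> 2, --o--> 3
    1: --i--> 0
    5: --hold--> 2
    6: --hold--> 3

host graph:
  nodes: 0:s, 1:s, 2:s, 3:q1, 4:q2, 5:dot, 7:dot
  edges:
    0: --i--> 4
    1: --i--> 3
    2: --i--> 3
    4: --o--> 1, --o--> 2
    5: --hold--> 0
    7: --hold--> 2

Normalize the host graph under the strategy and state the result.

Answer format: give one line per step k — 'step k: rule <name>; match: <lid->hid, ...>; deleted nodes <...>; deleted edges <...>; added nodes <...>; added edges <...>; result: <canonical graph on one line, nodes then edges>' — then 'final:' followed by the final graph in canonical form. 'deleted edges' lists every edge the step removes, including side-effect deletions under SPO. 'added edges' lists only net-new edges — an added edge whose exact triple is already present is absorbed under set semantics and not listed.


step 1: rule r2; match: 0->4, 1->0, 2->1, 3->2, 4->5; deleted nodes 5; deleted edges (5,0,hold); added nodes 8, 9; added edges (8,1,hold); (9,2,hold); result: nodes: 0:s, 1:s, 2:s, 3:q1, 4:q2, 7:dot, 8:dot, 9:dot edges: (0,4,i); (1,3,i); (2,3,i); (4,1,o); (4,2,o); (7,2,hold); (8,1,hold); (9,2,hold)
step 2: rule r1; match: 0->3, 1->1, 2->2, 3->8, 4->7; deleted nodes 7, 8; deleted edges (7,2,hold); (8,1,hold); added nodes (none); added edges (none); result: nodes: 0:s, 1:s, 2:s, 3:q1, 4:q2, 9:dot edges: (0,4,i); (1,3,i); (2,3,i); (4,1,o); (4,2,o); (9,2,hold)
final:
nodes: 0:s, 1:s, 2:s, 3:q1, 4:q2, 9:dot
edges: (0,4,i); (1,3,i); (2,3,i); (4,1,o); (4,2,o); (9,2,hold)


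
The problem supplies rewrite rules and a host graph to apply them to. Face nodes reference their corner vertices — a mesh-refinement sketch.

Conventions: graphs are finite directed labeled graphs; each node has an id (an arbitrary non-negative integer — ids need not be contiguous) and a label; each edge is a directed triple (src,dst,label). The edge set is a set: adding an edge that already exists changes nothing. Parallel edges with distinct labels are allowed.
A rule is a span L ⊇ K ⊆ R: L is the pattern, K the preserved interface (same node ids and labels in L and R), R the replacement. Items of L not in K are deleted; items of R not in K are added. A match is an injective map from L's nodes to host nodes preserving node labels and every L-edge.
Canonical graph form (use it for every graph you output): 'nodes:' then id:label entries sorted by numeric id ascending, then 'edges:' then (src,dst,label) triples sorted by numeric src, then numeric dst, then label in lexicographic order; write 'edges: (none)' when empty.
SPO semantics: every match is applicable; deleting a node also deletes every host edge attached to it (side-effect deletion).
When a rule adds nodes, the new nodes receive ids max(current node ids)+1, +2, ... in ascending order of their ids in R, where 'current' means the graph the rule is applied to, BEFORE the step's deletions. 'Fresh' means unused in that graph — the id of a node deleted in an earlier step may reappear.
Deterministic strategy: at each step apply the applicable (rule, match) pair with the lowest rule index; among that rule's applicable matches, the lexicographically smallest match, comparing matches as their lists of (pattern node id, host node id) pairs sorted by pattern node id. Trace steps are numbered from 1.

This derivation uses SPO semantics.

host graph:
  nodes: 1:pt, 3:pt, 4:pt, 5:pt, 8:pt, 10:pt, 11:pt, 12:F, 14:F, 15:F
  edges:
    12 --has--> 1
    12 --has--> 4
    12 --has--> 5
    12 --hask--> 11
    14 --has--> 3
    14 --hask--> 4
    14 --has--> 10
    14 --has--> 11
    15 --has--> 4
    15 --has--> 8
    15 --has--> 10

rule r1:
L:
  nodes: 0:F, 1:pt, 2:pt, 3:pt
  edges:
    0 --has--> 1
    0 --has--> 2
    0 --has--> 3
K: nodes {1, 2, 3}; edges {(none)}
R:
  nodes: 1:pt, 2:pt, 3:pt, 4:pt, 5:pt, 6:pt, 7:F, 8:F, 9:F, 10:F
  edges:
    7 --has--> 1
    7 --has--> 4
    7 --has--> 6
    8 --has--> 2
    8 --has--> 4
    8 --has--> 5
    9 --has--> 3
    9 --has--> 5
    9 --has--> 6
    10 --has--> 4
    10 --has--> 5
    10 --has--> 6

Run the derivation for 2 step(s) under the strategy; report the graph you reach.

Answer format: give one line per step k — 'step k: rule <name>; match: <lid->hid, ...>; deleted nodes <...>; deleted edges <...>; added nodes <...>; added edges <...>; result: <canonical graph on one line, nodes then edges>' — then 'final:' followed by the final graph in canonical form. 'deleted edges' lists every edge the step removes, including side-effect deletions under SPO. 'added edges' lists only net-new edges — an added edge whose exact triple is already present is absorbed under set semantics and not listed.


step 1: rule r1; match: 0->12, 1->1, 2->4, 3->5; deleted nodes 12; deleted edges (12,1,has); (12,4,has); (12,5,has); (12,11,hask); added nodes 16, 17, 18, 19, 20, 21, 22; added edges (19,1,has); (19,16,has); (19,18,has); (20,4,has); (20,16,has); (20,17,has); (21,5,has); (21,17,has); (21,18,has); (22,16,has); (22,17,has); (22,18,has); result: nodes: 1:pt, 3:pt, 4:pt, 5:pt, 8:pt, 10:pt, 11:pt, 14:F, 15:F, 16:pt, 17:pt, 18:pt, 19:F, 20:F, 21:F, 22:F edges: (14,3,has); (14,4,hask); (14,10,has); (14,11,has); (15,4,has); (15,8,has); (15,10,has); (19,1,has); (19,16,has); (19,18,has); (20,4,has); (20,16,has); (20,17,has); (21,5,has); (21,17,has); (21,18,has); (22,16,has); (22,17,has); (22,18,has)
step 2: rule r1; match: 0->14, 1->3, 2->10, 3->11; deleted nodes 14; deleted edges (14,3,has); (14,4,hask); (14,10,has); (14,11,has); added nodes 23, 24, 25, 26, 27, 28, 29; added edges (26,3,has); (26,23,has); (26,25,has); (27,10,has); (27,23,has); (27,24,has); (28,11,has); (28,24,has); (28,25,has); (29,23,has); (29,24,has); (29,25,has); result: nodes: 1:pt, 3:pt, 4:pt, 5:pt, 8:pt, 10:pt, 11:pt, 15:F, 16:pt, 17:pt, 18:pt, 19:F, 20:F, 21:F, 22:F, 23:pt, 24:pt, 25:pt, 26:F, 27:F, 28:F, 29:F edges: (15,4,has); (15,8,has); (15,10,has); (19,1,has); (19,16,has); (19,18,has); (20,4,has); (20,16,has); (20,17,has); (21,5,has); (21,17,has); (21,18,has); (22,16,has); (22,17,has); (22,18,has); (26,3,has); (26,23,has); (26,25,has); (27,10,has); (27,23,has); (27,24,has); (28,11,has); (28,24,has); (28,25,has); (29,23,has); (29,24,has); (29,25,has)
final:
nodes: 1:pt, 3:pt, 4:pt, 5:pt, 8:pt, 10:pt, 11:pt, 15:F, 16:pt, 17:pt, 18:pt, 19:F, 20:F, 21:F, 22:F, 23:pt, 24:pt, 25:pt, 26:F, 27:F, 28:F, 29:F
edges: (15,4,has); (15,8,has); (15,10,has); (19,1,has); (19,16,has); (19,18,has); (20,4,has); (20,16,has); (20,17,has); (21,5,has); (21,17,has); (21,18,has); (22,16,has); (22,17,has); (22,18,has); (26,3,has); (26,23,has); (26,25,has); (27,10,has); (27,23,has); (27,24,has); (28,11,has); (28,24,has); (28,25,has); (29,23,has); (29,24,has); (29,25,has)


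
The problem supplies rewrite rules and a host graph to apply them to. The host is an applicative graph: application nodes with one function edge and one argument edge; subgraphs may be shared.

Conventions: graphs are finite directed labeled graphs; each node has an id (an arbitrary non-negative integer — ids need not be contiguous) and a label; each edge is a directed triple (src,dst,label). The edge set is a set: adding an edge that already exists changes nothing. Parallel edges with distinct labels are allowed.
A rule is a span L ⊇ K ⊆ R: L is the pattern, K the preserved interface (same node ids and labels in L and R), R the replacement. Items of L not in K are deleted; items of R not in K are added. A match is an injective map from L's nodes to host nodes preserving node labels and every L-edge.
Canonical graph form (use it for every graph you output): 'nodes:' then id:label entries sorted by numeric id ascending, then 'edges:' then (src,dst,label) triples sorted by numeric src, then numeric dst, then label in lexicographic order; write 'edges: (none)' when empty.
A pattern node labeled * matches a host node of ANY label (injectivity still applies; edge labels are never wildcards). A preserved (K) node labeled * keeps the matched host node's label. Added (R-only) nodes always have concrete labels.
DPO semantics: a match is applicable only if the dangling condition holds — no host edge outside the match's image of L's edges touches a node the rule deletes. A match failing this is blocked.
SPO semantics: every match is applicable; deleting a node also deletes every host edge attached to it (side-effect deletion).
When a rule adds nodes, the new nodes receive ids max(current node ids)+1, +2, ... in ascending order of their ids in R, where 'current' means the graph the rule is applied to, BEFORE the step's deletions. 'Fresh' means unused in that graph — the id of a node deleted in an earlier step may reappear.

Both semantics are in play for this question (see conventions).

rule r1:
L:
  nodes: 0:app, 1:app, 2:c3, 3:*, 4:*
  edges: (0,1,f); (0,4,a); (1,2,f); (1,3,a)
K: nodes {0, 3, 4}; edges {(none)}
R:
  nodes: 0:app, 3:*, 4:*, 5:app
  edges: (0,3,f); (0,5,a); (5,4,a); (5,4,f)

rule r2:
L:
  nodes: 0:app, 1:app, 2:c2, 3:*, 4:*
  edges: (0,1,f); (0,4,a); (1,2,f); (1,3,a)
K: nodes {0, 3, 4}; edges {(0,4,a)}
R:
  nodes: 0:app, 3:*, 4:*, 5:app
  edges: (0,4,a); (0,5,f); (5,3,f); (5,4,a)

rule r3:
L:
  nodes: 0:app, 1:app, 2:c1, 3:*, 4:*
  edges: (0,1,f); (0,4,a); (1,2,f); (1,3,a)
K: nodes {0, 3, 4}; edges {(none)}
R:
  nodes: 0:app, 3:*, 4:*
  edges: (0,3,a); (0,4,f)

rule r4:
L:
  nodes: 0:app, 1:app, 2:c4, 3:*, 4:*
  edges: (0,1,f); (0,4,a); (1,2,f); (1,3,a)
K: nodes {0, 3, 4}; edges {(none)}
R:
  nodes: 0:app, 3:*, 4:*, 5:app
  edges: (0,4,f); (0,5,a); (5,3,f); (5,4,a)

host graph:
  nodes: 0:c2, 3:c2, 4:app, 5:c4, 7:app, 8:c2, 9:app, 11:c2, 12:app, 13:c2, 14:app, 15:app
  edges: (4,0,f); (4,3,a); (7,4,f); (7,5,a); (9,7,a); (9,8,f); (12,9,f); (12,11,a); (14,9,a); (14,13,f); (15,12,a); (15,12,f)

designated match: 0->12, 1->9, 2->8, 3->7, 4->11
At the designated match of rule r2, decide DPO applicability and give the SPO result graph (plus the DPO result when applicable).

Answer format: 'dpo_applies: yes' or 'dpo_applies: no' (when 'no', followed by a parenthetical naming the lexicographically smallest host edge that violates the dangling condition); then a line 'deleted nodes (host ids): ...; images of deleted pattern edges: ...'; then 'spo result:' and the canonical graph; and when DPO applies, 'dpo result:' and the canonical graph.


dpo_applies: no
(the rule deletes node 9, which keeps host edge (14,9,a) outside the match image — the dangling condition fails, DPO blocks; SPO proceeds and side-deletes such edges)
deleted nodes (host ids): 8, 9; images of deleted pattern edges: (9,7,a); (9,8,f); (12,9,f)
spo result:
nodes: 0:c2, 3:c2, 4:app, 5:c4, 7:app, 11:c2, 12:app, 13:c2, 14:app, 15:app, 16:app
edges: (4,0,f); (4,3,a); (7,4,f); (7,5,a); (12,11,a); (12,16,f); (14,13,f); (15,12,a); (15,12,f); (16,7,f); (16,11,a)


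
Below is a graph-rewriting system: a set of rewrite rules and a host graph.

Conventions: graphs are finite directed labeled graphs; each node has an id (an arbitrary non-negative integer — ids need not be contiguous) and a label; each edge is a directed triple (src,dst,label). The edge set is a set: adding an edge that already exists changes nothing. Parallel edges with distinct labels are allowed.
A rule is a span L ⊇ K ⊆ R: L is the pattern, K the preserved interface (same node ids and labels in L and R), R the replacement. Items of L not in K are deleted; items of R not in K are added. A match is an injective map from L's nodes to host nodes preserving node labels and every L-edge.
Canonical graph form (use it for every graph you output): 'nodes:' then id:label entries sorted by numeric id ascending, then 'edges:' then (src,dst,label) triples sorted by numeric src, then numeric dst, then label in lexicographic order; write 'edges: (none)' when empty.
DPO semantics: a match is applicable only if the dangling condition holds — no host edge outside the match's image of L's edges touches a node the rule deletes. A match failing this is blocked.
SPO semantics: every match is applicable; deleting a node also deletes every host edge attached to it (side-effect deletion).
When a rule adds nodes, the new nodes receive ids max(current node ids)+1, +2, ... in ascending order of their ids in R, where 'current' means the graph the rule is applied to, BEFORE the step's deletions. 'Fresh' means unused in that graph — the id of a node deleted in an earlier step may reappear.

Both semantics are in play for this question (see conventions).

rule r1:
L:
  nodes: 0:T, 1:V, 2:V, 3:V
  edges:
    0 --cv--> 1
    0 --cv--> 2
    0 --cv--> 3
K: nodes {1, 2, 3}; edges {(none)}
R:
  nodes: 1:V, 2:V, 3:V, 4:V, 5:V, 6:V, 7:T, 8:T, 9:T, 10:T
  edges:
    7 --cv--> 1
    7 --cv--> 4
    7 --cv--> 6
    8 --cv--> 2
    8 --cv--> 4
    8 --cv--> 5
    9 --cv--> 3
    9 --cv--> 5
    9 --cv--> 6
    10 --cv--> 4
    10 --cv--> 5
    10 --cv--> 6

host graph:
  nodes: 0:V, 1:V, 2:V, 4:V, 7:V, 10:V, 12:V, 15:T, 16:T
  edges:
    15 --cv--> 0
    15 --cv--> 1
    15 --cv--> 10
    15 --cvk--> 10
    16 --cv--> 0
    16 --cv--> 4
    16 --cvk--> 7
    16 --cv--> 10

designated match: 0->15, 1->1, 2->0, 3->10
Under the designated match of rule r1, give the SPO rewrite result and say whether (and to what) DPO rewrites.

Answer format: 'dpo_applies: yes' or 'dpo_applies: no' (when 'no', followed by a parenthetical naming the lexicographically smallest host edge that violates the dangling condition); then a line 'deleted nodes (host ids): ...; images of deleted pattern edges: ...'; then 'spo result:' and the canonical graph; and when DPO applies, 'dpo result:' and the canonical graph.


dpo_applies: no
(the rule deletes node 15, which keeps host edge (15,10,cvk) outside the match image — the dangling condition fails, DPO blocks; SPO proceeds and side-deletes such edges)
deleted nodes (host ids): 15; images of deleted pattern edges: (15,0,cv); (15,1,cv); (15,10,cv)
spo result:
nodes: 0:V, 1:V, 2:V, 4:V, 7:V, 10:V, 12:V, 16:T, 17:V, 18:V, 19:V, 20:T, 21:T, 22:T, 23:T
edges: (16,0,cv); (16,4,cv); (16,7,cvk); (16,10,cv); (20,1,cv); (20,17,cv); (20,19,cv); (21,0,cv); (21,17,cv); (21,18,cv); (22,10,cv); (22,18,cv); (22,19,cv); (23,17,cv); (23,18,cv); (23,19,cv)
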